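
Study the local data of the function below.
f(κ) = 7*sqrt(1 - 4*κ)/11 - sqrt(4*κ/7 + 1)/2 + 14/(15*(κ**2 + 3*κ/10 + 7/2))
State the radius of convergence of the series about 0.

Denominator factor (κ**2 + 3*κ/10 + 7/2): discriminant -1391/100, complex-conjugate roots (-3/20) + ((1/20)*sqrt(1391))*i and (-3/20) - ((1/20)*sqrt(1391))*i; poles of order 1, moduli (1/2)*sqrt(14) and (1/2)*sqrt(14).
Branch term (-1/2)*sqrt(1 - κ/(-7/4)): its argument vanishes at κ = -7/4, a square-root branch point, modulus 7/4.
Branch term (7/11)*sqrt(1 - κ/(1/4)): its argument vanishes at κ = 1/4, a square-root branch point, modulus 1/4.
The radius of convergence is the smallest modulus among the singular points: 1/4.

The radius of convergence is 1/4.


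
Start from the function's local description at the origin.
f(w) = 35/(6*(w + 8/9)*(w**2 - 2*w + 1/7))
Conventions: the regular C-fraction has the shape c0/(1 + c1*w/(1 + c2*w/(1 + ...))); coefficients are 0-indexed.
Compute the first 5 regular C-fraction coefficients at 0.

The regular C-fraction coefficients are [735/16, -103/8, -70/103, 1627/1030, -8343/16270].

Taylor coefficients (expand at 0): a_0 = 735/16, a_1 = 75705/128, a_2 = 8209215/1024, a_3 = 884980425/8192, a_4 = 95444901615/65536.
c0 = a_0 = 735/16. Peel one level at a time: if S = 1 + c*w/S' with S'(0) = 1, then c is the w-coefficient of S and S' = c*w/(S - 1).
S_1 = c0/f = 1 + (-103/8)*w + (-35/4)*w^2 + ...; c1 = -103/8.
S_2 = c1*w/(S_1 - 1) = 1 + (-70/103)*w + (11389/10609)*w^2 + ...; c2 = -70/103.
S_3 = c2*w/(S_2 - 1) = 1 + (1627/1030)*w + (81/100)*w^2 + ...; c3 = 1627/1030.
S_4 = c3*w/(S_3 - 1) = 1 + (-8343/16270)*w + ...; c4 = -8343/16270.


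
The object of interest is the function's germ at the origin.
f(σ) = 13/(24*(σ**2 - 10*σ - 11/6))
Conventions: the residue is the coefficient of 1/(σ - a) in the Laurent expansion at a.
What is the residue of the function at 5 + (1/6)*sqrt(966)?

The factor σ**2 - 10*σ - 11/6 splits as (σ - a)(σ - a') with a = 5 + (1/6)*sqrt(966), a' = 5 - (1/6)*sqrt(966). At the order-1 pole a set g(σ) = (σ - a)*f(σ) = [13/24] / (σ - a').
Simple pole: residue = g(a) at a = 5 + (1/6)*sqrt(966), which is (13/7728)*sqrt(966).

The residue is (13/7728)*sqrt(966).


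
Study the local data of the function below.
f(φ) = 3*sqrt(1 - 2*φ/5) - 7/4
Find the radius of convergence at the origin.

The radius of convergence is 5/2.

Branch term (3)*sqrt(1 - φ/(5/2)): its argument vanishes at φ = 5/2, a square-root branch point, modulus 5/2.
The radius of convergence is the smallest modulus among the singular points: 5/2.


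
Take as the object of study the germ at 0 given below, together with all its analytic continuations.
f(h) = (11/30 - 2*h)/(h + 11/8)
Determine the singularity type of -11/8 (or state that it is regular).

The denominator factor h + 11/8 vanishes at -11/8 and appears to the power 1; the numerator there equals 187/60, nonzero, and no other factor vanishes.
Hence a pole whose order is the multiplicity, 1.

The point is a pole of order 1.


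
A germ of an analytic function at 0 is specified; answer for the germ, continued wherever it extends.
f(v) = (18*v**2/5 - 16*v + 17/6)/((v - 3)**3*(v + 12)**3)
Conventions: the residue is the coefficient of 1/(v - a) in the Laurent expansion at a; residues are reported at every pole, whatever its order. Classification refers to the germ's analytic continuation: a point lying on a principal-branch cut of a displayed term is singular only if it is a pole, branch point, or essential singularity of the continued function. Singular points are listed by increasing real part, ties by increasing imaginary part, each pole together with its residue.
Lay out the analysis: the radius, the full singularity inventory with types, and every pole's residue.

Radius of convergence at 0: 3.
At -12: a pole of order 3; residue -2407/3796875.
At 3: a pole of order 3; residue 2407/3796875.

Denominator factor (v + 12)^3: pole of order 3 at -12, modulus 12.
Denominator factor (v - 3)^3: pole of order 3 at 3, modulus 3.
The radius of convergence is the smallest modulus among the singular points: 3.
At the order-3 pole -12 set g(v) = (v - (-12))^3*f(v) = (18*v**2/5 - 16*v + 17/6)/(v - 3)**3.
Order-3 pole: residue = g''(a)/2; g''(-12) = -4814/3796875, so the residue is -2407/3796875.
At the order-3 pole 3 set g(v) = (v - (3))^3*f(v) = (18*v**2/5 - 16*v + 17/6)/(v + 12)**3.
Order-3 pole: residue = g''(a)/2; g''(3) = 4814/3796875, so the residue is 2407/3796875.
List the singular points by increasing real part (a conjugate pair: the negative imaginary part first).


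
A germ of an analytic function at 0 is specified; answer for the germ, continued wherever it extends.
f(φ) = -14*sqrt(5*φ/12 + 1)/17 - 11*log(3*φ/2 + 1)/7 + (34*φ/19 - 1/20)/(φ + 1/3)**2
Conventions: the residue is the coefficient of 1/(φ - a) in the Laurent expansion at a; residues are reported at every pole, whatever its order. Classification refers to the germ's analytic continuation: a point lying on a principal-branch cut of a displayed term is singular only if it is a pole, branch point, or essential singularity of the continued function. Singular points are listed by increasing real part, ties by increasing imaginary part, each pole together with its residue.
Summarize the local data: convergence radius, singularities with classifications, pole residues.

Denominator factor (φ + 1/3)^2: pole of order 2 at -1/3, modulus 1/3.
Branch term (-14/17)*sqrt(1 - φ/(-12/5)): its argument vanishes at φ = -12/5, a square-root branch point, modulus 12/5.
Branch term (-11/7)*log(1 - φ/(-2/3)): its argument vanishes at φ = -2/3, a logarithmic branch point, modulus 2/3.
The radius of convergence is the smallest modulus among the singular points: 1/3.
The branch terms are analytic at -1/3 and contribute nothing to the residue; only the rational part matters.
At the order-2 pole -1/3 set g(φ) = (φ - (-1/3))^2*(rational part) = 34*φ/19 - 1/20.
Order-2 pole: residue = g'(a); g'(-1/3) = 34/19, so the residue is 34/19.
List the singular points by increasing real part (a conjugate pair: the negative imaginary part first).

Radius of convergence at 0: 1/3.
At -12/5: an algebraic (square-root) branch point.
At -2/3: a logarithmic branch point.
At -1/3: a pole of order 2; residue 34/19.


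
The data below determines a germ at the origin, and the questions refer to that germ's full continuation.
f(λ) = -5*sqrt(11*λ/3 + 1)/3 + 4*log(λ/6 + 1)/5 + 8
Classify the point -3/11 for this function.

The term (-5/3)*sqrt(1 - λ/(-3/11)) has argument 1 - -3/11/(-3/11) = 0 at -3/11: a square-root (algebraic, two-sheeted) branch point; the remaining terms are analytic or single-valued there.

The point is an algebraic (square-root) branch point.


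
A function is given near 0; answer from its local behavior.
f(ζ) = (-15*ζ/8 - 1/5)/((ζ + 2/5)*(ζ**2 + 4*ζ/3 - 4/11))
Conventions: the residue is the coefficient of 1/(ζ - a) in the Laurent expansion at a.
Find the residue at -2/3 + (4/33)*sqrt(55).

The residue is 1815/4864 - (3057/24320)*sqrt(55).

The factor ζ**2 + 4*ζ/3 - 4/11 splits as (ζ - a)(ζ - a') with a = -2/3 + (4/33)*sqrt(55), a' = -2/3 - (4/33)*sqrt(55). At the order-1 pole a set g(ζ) = (ζ - a)*f(ζ) = [(-15*ζ/8 - 1/5)/(ζ + 2/5)] / (ζ - a').
Simple pole: residue = g(a) at a = -2/3 + (4/33)*sqrt(55), which is 1815/4864 - (3057/24320)*sqrt(55).


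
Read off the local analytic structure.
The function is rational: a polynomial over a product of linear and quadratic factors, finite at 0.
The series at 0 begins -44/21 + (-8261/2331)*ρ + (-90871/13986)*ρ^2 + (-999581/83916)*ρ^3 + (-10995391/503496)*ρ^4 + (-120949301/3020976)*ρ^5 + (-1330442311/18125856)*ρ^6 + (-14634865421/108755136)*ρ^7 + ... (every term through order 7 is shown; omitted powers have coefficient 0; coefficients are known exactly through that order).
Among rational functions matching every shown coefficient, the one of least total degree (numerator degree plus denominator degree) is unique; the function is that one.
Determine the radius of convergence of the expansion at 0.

The radius of convergence is 6/11.

No rational of total degree below 2 reproduces all 8 coefficients; solving the [1/1] Pade equations on them gives f(ρ) = (8/7 - 6*ρ/37)/(ρ - 6/11), whose expansion matches every shown term.
Denominator factor (ρ - 6/11): pole of order 1 at 6/11, modulus 6/11.
The radius of convergence is the smallest modulus among the singular points: 6/11.


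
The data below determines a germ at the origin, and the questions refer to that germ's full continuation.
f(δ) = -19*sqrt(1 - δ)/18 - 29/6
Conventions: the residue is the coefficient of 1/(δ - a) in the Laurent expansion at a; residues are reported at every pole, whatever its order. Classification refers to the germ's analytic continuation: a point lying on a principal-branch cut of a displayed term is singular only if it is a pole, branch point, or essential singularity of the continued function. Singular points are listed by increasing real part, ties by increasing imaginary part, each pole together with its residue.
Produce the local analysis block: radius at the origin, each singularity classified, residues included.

Branch term (-19/18)*sqrt(1 - δ/(1)): its argument vanishes at δ = 1, a square-root branch point, modulus 1.
The radius of convergence is the smallest modulus among the singular points: 1.

Radius of convergence at 0: 1.
At 1: an algebraic (square-root) branch point.


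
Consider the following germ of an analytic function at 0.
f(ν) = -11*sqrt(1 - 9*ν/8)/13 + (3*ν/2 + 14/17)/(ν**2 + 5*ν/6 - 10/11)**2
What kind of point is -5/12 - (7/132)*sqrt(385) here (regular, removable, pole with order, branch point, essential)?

The point is a pole of order 2.

The denominator factor ν**2 + 5*ν/6 - 10/11 vanishes at -5/12 - (7/132)*sqrt(385) and appears to the power 2; the numerator there equals 27/136 - (7/88)*sqrt(385), nonzero, and no other factor vanishes.
The branch terms are analytic at this point.
Hence a pole whose order is the multiplicity, 2.


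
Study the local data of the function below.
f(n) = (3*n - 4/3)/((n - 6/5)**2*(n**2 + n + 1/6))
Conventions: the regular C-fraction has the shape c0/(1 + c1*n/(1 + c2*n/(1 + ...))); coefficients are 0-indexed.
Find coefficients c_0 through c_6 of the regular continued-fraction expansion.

Taylor coefficients (expand at 0): a_0 = -50/9, a_1 = 1975/54, a_2 = -4775/27, a_3 = 1661825/1944, a_4 = -23633825/5832, a_5 = 447951025/23328, a_6 = -2385106925/26244.
c0 = a_0 = -50/9. Peel one level at a time: if S = 1 + c*n/S' with S'(0) = 1, then c is the n-coefficient of S and S' = c*n/(S - 1).
S_1 = c0/f = 1 + (79/12)*n + (1657/144)*n^2 + ...; c1 = 79/12.
S_2 = c1*n/(S_1 - 1) = 1 + (-1657/948)*n + (1897/224676)*n^2 + ...; c2 = -1657/948.
S_3 = c2*n/(S_2 - 1) = 1 + (1897/392709)*n + (-3420330/2745649)*n^2 + ...; c3 = 1897/392709.
S_4 = c3*n/(S_3 - 1) = 1 + (810618210/3143329)*n + (239325052950/3598609)*n^2 + ...; c4 = 810618210/3143329.
S_5 = c4*n/(S_4 - 1) = 1 + (-55775191665/216278867)*n + (4704927225/12998508121)*n^2 + ...; c5 = -55775191665/216278867.
S_6 = c5*n/(S_5 - 1) = 1 + (359092615/255843306253)*n + ...; c6 = 359092615/255843306253.

The regular C-fraction coefficients are [-50/9, 79/12, -1657/948, 1897/392709, 810618210/3143329, -55775191665/216278867, 359092615/255843306253].


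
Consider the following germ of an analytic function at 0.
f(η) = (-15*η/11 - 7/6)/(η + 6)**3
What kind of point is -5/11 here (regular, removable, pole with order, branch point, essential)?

Denominator factors: η + 6 = 61/11 at η = -5/11 — none vanishes.
So the germ continues analytically to -5/11.

The point is a regular point.


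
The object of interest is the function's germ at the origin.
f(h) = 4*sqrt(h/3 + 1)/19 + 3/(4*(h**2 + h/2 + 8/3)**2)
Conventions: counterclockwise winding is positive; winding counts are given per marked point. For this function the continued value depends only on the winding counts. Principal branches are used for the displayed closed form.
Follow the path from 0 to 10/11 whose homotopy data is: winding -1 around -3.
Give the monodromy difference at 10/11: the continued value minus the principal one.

Continued minus principal equals -(8/627)*sqrt(1419).

The rational part is single-valued and drops out of the difference; each branch term changes only by its own monodromy.
(4/19)*sqrt(1 - h/(-3)): winding -1 is odd, the square root flips sign, contributing -2*(4/19)*sqrt(1 - (10/11)/(-3)) = -2*(4/19)*sqrt(43/33) = -(8/627)*sqrt(1419).
Summing the contributions at h = 10/11 gives -(8/627)*sqrt(1419).


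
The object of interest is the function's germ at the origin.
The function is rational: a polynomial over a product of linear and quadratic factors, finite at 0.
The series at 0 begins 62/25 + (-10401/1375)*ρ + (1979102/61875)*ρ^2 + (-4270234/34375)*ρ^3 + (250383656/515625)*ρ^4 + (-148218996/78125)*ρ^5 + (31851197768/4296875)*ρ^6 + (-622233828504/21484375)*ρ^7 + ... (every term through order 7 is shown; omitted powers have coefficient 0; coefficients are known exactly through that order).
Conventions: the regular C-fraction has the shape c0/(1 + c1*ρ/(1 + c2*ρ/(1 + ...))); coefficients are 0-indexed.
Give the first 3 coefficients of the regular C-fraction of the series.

The regular C-fraction coefficients are [62/25, 10401/3410, 75224071/63841338].

Taylor coefficients (read off): a_0 = 62/25, a_1 = -10401/1375, a_2 = 1979102/61875.
c0 = a_0 = 62/25. Peel one level at a time: if S = 1 + c*ρ/S' with S'(0) = 1, then c is the ρ-coefficient of S and S' = c*ρ/(S - 1).
S_1 = c0/f = 1 + (10401/3410)*ρ + (-75224071/20930580)*ρ^2 + ...; c1 = 10401/3410.
S_2 = c1*ρ/(S_1 - 1) = 1 + (75224071/63841338)*ρ + ...; c2 = 75224071/63841338.


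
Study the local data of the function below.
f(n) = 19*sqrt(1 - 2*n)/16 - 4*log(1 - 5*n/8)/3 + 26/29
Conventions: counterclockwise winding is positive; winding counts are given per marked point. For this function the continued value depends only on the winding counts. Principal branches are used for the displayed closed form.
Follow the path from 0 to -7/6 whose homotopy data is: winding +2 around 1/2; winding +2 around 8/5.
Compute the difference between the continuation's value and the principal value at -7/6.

The rational part is single-valued and drops out of the difference; each branch term changes only by its own monodromy.
(19/16)*sqrt(1 - n/(1/2)): winding +2 is even, the square root returns to the same sheet, contribution 0.
(-4/3)*log(1 - n/(8/5)): each positive loop around 8/5 adds 2*pi*i to the log, so winding +2 contributes (-4/3)*(2)*2*pi*i = -(16/3)*pi*i.
Summing the contributions at n = -7/6 gives -(16/3)*pi*i.

Continued minus principal equals -(16/3)*pi*i.


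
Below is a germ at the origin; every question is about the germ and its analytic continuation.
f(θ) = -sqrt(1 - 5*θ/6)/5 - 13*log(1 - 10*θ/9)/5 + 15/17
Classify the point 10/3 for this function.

There is no denominator, hence no pole anywhere.
Branch term log(1 - θ/(9/10)): argument at 10/3 is -73/27, nonzero, so 10/3 is not its branch point (a point on a principal cut is still regular for the continued germ).
Branch term sqrt(1 - θ/(6/5)): argument at 10/3 is -16/9, nonzero, so 10/3 is not its branch point (a point on a principal cut is still regular for the continued germ).
So the germ continues analytically to 10/3.

The point is a regular point.


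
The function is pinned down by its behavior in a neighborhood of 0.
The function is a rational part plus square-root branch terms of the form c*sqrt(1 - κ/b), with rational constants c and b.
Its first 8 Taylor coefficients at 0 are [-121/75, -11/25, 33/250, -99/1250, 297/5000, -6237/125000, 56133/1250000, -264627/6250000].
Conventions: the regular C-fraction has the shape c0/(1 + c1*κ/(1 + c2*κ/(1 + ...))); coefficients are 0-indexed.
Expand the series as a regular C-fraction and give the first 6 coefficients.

Taylor coefficients (read off): a_0 = -121/75, a_1 = -11/25, a_2 = 33/250, a_3 = -99/1250, a_4 = 297/5000, a_5 = -6237/125000.
c0 = a_0 = -121/75. Peel one level at a time: if S = 1 + c*κ/S' with S'(0) = 1, then c is the κ-coefficient of S and S' = c*κ/(S - 1).
S_1 = c0/f = 1 + (-3/11)*κ + (189/1210)*κ^2 + ...; c1 = -3/11.
S_2 = c1*κ/(S_1 - 1) = 1 + (63/110)*κ + (-9/100)*κ^2 + ...; c2 = 63/110.
S_3 = c2*κ/(S_2 - 1) = 1 + (11/70)*κ + (-341/4900)*κ^2 + ...; c3 = 11/70.
S_4 = c3*κ/(S_3 - 1) = 1 + (31/70)*κ + (-9/100)*κ^2 + ...; c4 = 31/70.
S_5 = c4*κ/(S_4 - 1) = 1 + (63/310)*κ + ...; c5 = 63/310.

The regular C-fraction coefficients are [-121/75, -3/11, 63/110, 11/70, 31/70, 63/310].


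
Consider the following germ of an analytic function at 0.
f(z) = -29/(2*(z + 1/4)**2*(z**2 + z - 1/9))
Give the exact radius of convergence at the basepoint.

Denominator factor (z**2 + z - 1/9): discriminant 13/9, real irrational roots -1/2 + (1/6)*sqrt(13) and -1/2 - (1/6)*sqrt(13); poles of order 1, moduli -1/2 + (1/6)*sqrt(13) and 1/2 + (1/6)*sqrt(13).
Denominator factor (z + 1/4)^2: pole of order 2 at -1/4, modulus 1/4.
The radius of convergence is the smallest modulus among the singular points: -1/2 + (1/6)*sqrt(13).

The radius of convergence is -1/2 + (1/6)*sqrt(13).


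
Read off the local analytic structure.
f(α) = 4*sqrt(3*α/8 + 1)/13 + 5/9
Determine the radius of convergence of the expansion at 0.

Branch term (4/13)*sqrt(1 - α/(-8/3)): its argument vanishes at α = -8/3, a square-root branch point, modulus 8/3.
The radius of convergence is the smallest modulus among the singular points: 8/3.

The radius of convergence is 8/3.


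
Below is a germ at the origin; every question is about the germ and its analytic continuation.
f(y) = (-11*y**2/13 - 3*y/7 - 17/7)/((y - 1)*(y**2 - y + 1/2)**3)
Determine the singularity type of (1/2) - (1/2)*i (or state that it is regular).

The denominator factor y**2 - y + 1/2 vanishes at (1/2) - (1/2)*i and appears to the power 3; the numerator there equals (-37/14) + (58/91)*i, nonzero, and no other factor vanishes.
Hence a pole whose order is the multiplicity, 3.

The point is a pole of order 3.


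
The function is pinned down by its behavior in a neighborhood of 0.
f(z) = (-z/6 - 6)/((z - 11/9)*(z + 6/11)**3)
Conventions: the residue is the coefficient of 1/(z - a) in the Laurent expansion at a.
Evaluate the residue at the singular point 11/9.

At the order-1 pole 11/9 set g(z) = (z - (11/9))*f(z) = (-z/6 - 6)/(z + 6/11)**3.
Simple pole: residue = g(a) at a = 11/9, which is -2407779/2143750.

The residue is -2407779/2143750.


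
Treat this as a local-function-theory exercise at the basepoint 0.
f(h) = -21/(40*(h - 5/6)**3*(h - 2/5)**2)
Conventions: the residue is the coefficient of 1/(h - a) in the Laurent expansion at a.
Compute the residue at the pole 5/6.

At the order-3 pole 5/6 set g(h) = (h - (5/6))^3*f(h) = -21/(40*(h - 2/5)**2).
Order-3 pole: residue = g''(a)/2; g''(5/6) = -2551500/28561, so the residue is -1275750/28561.

The residue is -1275750/28561.


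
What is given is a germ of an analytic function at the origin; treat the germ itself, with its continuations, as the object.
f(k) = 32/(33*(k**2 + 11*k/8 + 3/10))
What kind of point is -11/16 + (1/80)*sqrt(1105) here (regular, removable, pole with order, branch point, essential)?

The denominator factor k**2 + 11*k/8 + 3/10 vanishes at -11/16 + (1/80)*sqrt(1105) and appears to the power 1; the numerator there equals 32/33, nonzero, and no other factor vanishes.
Hence a pole whose order is the multiplicity, 1.

The point is a pole of order 1.


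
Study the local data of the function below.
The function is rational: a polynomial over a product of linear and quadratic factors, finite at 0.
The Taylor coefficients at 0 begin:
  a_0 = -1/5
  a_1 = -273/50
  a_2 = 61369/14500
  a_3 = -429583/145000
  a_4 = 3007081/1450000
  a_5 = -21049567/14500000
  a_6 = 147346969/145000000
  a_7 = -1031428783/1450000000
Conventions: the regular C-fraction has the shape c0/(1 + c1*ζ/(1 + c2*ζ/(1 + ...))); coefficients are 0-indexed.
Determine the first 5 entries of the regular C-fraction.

Taylor coefficients (read off): a_0 = -1/5, a_1 = -273/50, a_2 = 61369/14500, a_3 = -429583/145000, a_4 = 3007081/1450000.
c0 = a_0 = -1/5. Peel one level at a time: if S = 1 + c*ζ/S' with S'(0) = 1, then c is the ζ-coefficient of S and S' = c*ζ/(S - 1).
S_1 = c0/f = 1 + (-273/10)*ζ + (222271/290)*ζ^2 + ...; c1 = -273/10.
S_2 = c1*ζ/(S_1 - 1) = 1 + (31753/1131)*ζ + (149039/2558322)*ζ^2 + ...; c2 = 31753/1131.
S_3 = c2*ζ/(S_2 - 1) = 1 + (-149039/71825286)*ζ + (-17735641/116957349044)*ζ^2 + ...; c3 = -149039/71825286.
S_4 = c3*ζ/(S_3 - 1) = 1 + (-4641/63506)*ζ + ...; c4 = -4641/63506.

The regular C-fraction coefficients are [-1/5, -273/10, 31753/1131, -149039/71825286, -4641/63506].


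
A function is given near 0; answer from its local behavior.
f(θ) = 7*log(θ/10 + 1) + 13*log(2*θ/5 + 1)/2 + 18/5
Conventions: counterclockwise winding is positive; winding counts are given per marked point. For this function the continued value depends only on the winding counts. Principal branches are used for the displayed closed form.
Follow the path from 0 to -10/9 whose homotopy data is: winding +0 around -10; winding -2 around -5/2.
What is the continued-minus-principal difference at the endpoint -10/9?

Continued minus principal equals -(26)*pi*i.

The rational part is single-valued and drops out of the difference; each branch term changes only by its own monodromy.
(13/2)*log(1 - θ/(-5/2)): each positive loop around -5/2 adds 2*pi*i to the log, so winding -2 contributes (13/2)*(-2)*2*pi*i = -(26)*pi*i.
(7)*log(1 - θ/(-10)): winding 0 around -10, so this term returns to its principal value, contribution 0.
Summing the contributions at θ = -10/9 gives -(26)*pi*i.


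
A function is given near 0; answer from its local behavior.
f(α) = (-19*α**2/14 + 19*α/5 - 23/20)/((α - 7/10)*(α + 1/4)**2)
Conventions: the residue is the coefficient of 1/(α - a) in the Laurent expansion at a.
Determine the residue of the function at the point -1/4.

At the order-2 pole -1/4 set g(α) = (α - (-1/4))^2*f(α) = (-19*α**2/14 + 19*α/5 - 23/20)/(α - 7/10).
Order-2 pole: residue = g'(a); g'(-1/4) = -11591/5054, so the residue is -11591/5054.

The residue is -11591/5054.


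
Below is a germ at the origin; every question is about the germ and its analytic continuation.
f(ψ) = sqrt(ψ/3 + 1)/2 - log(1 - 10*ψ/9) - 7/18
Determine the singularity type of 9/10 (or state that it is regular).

The term (-1)*log(1 - ψ/(9/10)) has argument 1 - 9/10/(9/10) = 0 at 9/10: a logarithmic (infinitely-sheeted) branch point; the remaining terms are analytic or single-valued there.

The point is a logarithmic branch point.


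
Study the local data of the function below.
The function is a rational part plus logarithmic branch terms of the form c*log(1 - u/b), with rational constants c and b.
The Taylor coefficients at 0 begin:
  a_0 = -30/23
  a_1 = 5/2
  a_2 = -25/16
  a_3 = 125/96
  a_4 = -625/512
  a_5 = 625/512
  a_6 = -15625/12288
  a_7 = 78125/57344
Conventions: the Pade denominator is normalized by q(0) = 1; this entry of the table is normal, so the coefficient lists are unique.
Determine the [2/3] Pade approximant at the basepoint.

Taylor coefficients needed (read off): a_0 = -30/23, a_1 = 5/2, a_2 = -25/16, a_3 = 125/96, a_4 = -625/512, a_5 = 625/512.
Write the denominator as Q(u) = 1 + q1*u + q2*u^2 + q3*u^3. Requiring Q*f - P = O(u^6) with deg P <= 2 kills the coefficients of u^3..u^5 in Q*f:
  u^3: a_3 + q1*a_2 + q2*a_1 + q3*a_0 = 0, i.e. 125/96 + (-25/16)*q1 + (5/2)*q2 + (-30/23)*q3 = 0.
  u^4: a_4 + q1*a_3 + q2*a_2 + q3*a_1 = 0, i.e. -625/512 + (125/96)*q1 + (-25/16)*q2 + (5/2)*q3 = 0.
  u^5: a_5 + q1*a_4 + q2*a_3 + q3*a_2 = 0, i.e. 625/512 + (-625/512)*q1 + (125/96)*q2 + (-25/16)*q3 = 0.
Solving this linear system: q1 = 301/216, q2 = 145/432, q3 = -575/20736.
The numerator is Q*f truncated at degree 2: P0 = a_0 = -30/23; P1 = a_1 + q1*a_0 = 565/828; P2 = a_2 + q1*a_1 + q2*a_0 = 3685/2484.

The Pade approximant has numerator coefficients [-30/23, 565/828, 3685/2484]; denominator coefficients [1, 301/216, 145/432, -575/20736].


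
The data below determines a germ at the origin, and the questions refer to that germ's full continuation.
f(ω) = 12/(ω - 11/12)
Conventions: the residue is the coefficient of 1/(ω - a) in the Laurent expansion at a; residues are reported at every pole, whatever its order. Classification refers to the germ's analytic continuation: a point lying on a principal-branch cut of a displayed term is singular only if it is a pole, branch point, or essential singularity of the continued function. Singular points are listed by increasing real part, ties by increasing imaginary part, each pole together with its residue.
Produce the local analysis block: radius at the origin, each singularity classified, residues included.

Radius of convergence at 0: 11/12.
At 11/12: a pole of order 1; residue 12.

Denominator factor (ω - 11/12): pole of order 1 at 11/12, modulus 11/12.
The radius of convergence is the smallest modulus among the singular points: 11/12.
At the order-1 pole 11/12 set g(ω) = (ω - (11/12))*f(ω) = 12.
Simple pole: residue = g(a) at a = 11/12, which is 12.


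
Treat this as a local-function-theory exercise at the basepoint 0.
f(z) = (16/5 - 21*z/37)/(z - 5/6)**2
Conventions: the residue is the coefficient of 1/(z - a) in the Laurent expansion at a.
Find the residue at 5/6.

At the order-2 pole 5/6 set g(z) = (z - (5/6))^2*f(z) = 16/5 - 21*z/37.
Order-2 pole: residue = g'(a); g'(5/6) = -21/37, so the residue is -21/37.

The residue is -21/37.


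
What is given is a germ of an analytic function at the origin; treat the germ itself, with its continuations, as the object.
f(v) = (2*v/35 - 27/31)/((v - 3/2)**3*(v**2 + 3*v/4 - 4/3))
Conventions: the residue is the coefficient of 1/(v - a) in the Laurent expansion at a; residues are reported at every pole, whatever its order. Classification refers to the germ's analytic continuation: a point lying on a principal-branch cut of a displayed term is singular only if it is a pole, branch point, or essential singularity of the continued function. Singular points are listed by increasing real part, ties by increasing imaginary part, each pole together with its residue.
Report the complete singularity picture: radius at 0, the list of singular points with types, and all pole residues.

Radius of convergence at 0: -3/8 + (1/24)*sqrt(849).
At -3/8 - (1/24)*sqrt(849): a pole of order 1; residue 74072016/127649165 - (736086768/36124713695)*sqrt(849).
At -3/8 + (1/24)*sqrt(849): a pole of order 1; residue 74072016/127649165 + (736086768/36124713695)*sqrt(849).
At 3/2: a pole of order 3; residue -148144032/127649165.

Denominator factor (v - 3/2)^3: pole of order 3 at 3/2, modulus 3/2.
Denominator factor (v**2 + 3*v/4 - 4/3): discriminant 283/48, real irrational roots -3/8 + (1/24)*sqrt(849) and -3/8 - (1/24)*sqrt(849); poles of order 1, moduli -3/8 + (1/24)*sqrt(849) and 3/8 + (1/24)*sqrt(849).
The radius of convergence is the smallest modulus among the singular points: -3/8 + (1/24)*sqrt(849).
The factor v**2 + 3*v/4 - 4/3 splits as (v - a)(v - a') with a = -3/8 - (1/24)*sqrt(849), a' = -3/8 + (1/24)*sqrt(849). At the order-1 pole a set g(v) = (v - a)*f(v) = [(2*v/35 - 27/31)/(v - 3/2)**3] / (v - a').
Simple pole: residue = g(a) at a = -3/8 - (1/24)*sqrt(849), which is 74072016/127649165 - (736086768/36124713695)*sqrt(849).
The factor v**2 + 3*v/4 - 4/3 splits as (v - a)(v - a') with a = -3/8 + (1/24)*sqrt(849), a' = -3/8 - (1/24)*sqrt(849). At the order-1 pole a set g(v) = (v - a)*f(v) = [(2*v/35 - 27/31)/(v - 3/2)**3] / (v - a').
Simple pole: residue = g(a) at a = -3/8 + (1/24)*sqrt(849), which is 74072016/127649165 + (736086768/36124713695)*sqrt(849).
At the order-3 pole 3/2 set g(v) = (v - (3/2))^3*f(v) = (2*v/35 - 27/31)/(v**2 + 3*v/4 - 4/3).
Order-3 pole: residue = g''(a)/2; g''(3/2) = -296288064/127649165, so the residue is -148144032/127649165.
List the singular points by increasing real part (a conjugate pair: the negative imaginary part first).


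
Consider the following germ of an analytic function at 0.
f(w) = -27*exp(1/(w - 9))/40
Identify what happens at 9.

The point is an essential singularity.

The exponent 1/(w - (9)) has a pole at 9, so exp(1/(w - (9))) takes every nonzero value near it: an essential singularity (not a pole of any order).


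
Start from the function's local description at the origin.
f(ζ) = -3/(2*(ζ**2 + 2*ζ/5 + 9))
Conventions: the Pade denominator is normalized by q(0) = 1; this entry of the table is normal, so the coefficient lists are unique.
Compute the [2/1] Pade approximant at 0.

The Pade approximant has numerator coefficients [-1/6, -5/663, 25/1326]; denominator coefficients [1, 892/9945].

Taylor coefficients needed (expand at 0): a_0 = -1/6, a_1 = 1/135, a_2 = 221/12150, a_3 = -446/273375.
Write the denominator as Q(ζ) = 1 + q1*ζ. Requiring Q*f - P = O(ζ^4) with deg P <= 2 kills the coefficients of ζ^3..ζ^3 in Q*f:
  ζ^3: a_3 + q1*a_2 = 0, i.e. -446/273375 + (221/12150)*q1 = 0.
Solving this linear system: q1 = 892/9945.
The numerator is Q*f truncated at degree 2: P0 = a_0 = -1/6; P1 = a_1 + q1*a_0 = -5/663; P2 = a_2 + q1*a_1 = 25/1326.


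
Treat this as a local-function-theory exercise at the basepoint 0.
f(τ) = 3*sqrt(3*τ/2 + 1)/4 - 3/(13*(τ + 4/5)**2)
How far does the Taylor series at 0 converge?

Denominator factor (τ + 4/5)^2: pole of order 2 at -4/5, modulus 4/5.
Branch term (3/4)*sqrt(1 - τ/(-2/3)): its argument vanishes at τ = -2/3, a square-root branch point, modulus 2/3.
The radius of convergence is the smallest modulus among the singular points: 2/3.

The radius of convergence is 2/3.


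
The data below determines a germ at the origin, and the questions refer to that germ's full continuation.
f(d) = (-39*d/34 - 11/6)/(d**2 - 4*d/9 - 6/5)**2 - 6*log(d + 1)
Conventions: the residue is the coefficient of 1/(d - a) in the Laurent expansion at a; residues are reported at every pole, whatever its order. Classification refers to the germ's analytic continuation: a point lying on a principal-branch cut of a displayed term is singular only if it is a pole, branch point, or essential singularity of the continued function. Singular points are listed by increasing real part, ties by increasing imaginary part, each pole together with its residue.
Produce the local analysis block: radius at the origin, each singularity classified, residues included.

Radius of convergence at 0: -2/9 + (1/45)*sqrt(2530).
At -1: a logarithmic branch point.
At 2/9 - (1/45)*sqrt(2530): a pole of order 2; residue -(258795/34820896)*sqrt(2530).
At 2/9 + (1/45)*sqrt(2530): a pole of order 2; residue (258795/34820896)*sqrt(2530).

Denominator factor (d**2 - 4*d/9 - 6/5)^2: discriminant 2024/405, real irrational roots 2/9 + (1/45)*sqrt(2530) and 2/9 - (1/45)*sqrt(2530); poles of order 2, moduli 2/9 + (1/45)*sqrt(2530) and -2/9 + (1/45)*sqrt(2530).
Branch term (-6)*log(1 - d/(-1)): its argument vanishes at d = -1, a logarithmic branch point, modulus 1.
The radius of convergence is the smallest modulus among the singular points: -2/9 + (1/45)*sqrt(2530).
The branch term is analytic at 2/9 - (1/45)*sqrt(2530) and contributes nothing to the residue; only the rational part matters.
The factor d**2 - 4*d/9 - 6/5 splits as (d - a)(d - a') with a = 2/9 - (1/45)*sqrt(2530), a' = 2/9 + (1/45)*sqrt(2530). At the order-2 pole a set g(d) = (d - a)^2*(rational part) = [-39*d/34 - 11/6] / (d - a')^2.
Order-2 pole: residue = g'(a); g'(2/9 - (1/45)*sqrt(2530)) = -(258795/34820896)*sqrt(2530), so the residue is -(258795/34820896)*sqrt(2530).
The branch term is analytic at 2/9 + (1/45)*sqrt(2530) and contributes nothing to the residue; only the rational part matters.
The factor d**2 - 4*d/9 - 6/5 splits as (d - a)(d - a') with a = 2/9 + (1/45)*sqrt(2530), a' = 2/9 - (1/45)*sqrt(2530). At the order-2 pole a set g(d) = (d - a)^2*(rational part) = [-39*d/34 - 11/6] / (d - a')^2.
Order-2 pole: residue = g'(a); g'(2/9 + (1/45)*sqrt(2530)) = (258795/34820896)*sqrt(2530), so the residue is (258795/34820896)*sqrt(2530).
List the singular points by increasing real part (a conjugate pair: the negative imaginary part first).


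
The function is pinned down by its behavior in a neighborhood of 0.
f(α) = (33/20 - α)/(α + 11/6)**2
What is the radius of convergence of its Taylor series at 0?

Denominator factor (α + 11/6)^2: pole of order 2 at -11/6, modulus 11/6.
The radius of convergence is the smallest modulus among the singular points: 11/6.

The radius of convergence is 11/6.


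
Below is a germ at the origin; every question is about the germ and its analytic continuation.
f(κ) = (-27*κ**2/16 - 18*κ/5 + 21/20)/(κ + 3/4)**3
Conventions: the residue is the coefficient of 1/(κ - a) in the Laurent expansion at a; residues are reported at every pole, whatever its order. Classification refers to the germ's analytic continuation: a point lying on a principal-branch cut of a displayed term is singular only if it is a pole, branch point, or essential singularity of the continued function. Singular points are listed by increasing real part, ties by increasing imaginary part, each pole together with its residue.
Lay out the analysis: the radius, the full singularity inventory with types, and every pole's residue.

Denominator factor (κ + 3/4)^3: pole of order 3 at -3/4, modulus 3/4.
The radius of convergence is the smallest modulus among the singular points: 3/4.
At the order-3 pole -3/4 set g(κ) = (κ - (-3/4))^3*f(κ) = -27*κ**2/16 - 18*κ/5 + 21/20.
Order-3 pole: residue = g''(a)/2; g''(-3/4) = -27/8, so the residue is -27/16.

Radius of convergence at 0: 3/4.
At -3/4: a pole of order 3; residue -27/16.


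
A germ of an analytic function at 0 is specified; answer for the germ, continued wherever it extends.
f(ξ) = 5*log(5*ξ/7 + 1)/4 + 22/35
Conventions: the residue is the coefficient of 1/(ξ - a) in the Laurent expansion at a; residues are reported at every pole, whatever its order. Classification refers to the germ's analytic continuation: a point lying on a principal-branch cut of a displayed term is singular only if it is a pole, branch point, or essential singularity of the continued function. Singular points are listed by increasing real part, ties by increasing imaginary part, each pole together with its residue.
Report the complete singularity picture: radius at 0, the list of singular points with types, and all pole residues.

Branch term (5/4)*log(1 - ξ/(-7/5)): its argument vanishes at ξ = -7/5, a logarithmic branch point, modulus 7/5.
The radius of convergence is the smallest modulus among the singular points: 7/5.

Radius of convergence at 0: 7/5.
At -7/5: a logarithmic branch point.


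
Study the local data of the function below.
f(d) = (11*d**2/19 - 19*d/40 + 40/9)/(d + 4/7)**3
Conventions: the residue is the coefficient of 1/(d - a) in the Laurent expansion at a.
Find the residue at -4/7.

At the order-3 pole -4/7 set g(d) = (d - (-4/7))^3*f(d) = 11*d**2/19 - 19*d/40 + 40/9.
Order-3 pole: residue = g''(a)/2; g''(-4/7) = 22/19, so the residue is 11/19.

The residue is 11/19.


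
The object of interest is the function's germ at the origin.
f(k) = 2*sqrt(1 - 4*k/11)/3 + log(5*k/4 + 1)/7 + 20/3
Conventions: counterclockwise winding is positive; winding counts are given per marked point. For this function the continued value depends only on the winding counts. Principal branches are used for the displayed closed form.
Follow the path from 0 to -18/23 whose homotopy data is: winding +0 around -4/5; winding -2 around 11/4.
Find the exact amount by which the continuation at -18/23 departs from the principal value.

Continued minus principal equals 0.

The rational part is single-valued and drops out of the difference; each branch term changes only by its own monodromy.
(2/3)*sqrt(1 - k/(11/4)): winding -2 is even, the square root returns to the same sheet, contribution 0.
(1/7)*log(1 - k/(-4/5)): winding 0 around -4/5, so this term returns to its principal value, contribution 0.
Summing the contributions at k = -18/23 gives 0.


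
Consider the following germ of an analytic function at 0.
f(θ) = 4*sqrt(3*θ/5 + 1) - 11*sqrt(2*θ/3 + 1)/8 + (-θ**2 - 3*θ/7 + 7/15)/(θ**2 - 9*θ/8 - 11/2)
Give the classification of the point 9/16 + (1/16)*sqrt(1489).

The point is a pole of order 1.

The denominator factor θ**2 - 9*θ/8 - 11/2 vanishes at 9/16 + (1/16)*sqrt(1489) and appears to the power 1; the numerator there equals -79393/13440 - (87/896)*sqrt(1489), nonzero, and no other factor vanishes.
The branch terms are analytic at this point.
Hence a pole whose order is the multiplicity, 1.


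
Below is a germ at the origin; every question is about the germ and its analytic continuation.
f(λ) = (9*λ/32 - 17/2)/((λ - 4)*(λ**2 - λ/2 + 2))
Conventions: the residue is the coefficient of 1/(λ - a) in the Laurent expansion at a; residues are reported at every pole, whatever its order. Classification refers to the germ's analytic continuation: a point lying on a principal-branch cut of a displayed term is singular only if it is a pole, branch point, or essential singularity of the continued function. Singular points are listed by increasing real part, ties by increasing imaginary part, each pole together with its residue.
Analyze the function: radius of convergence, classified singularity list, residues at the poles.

Denominator factor (λ - 4): pole of order 1 at 4, modulus 4.
Denominator factor (λ**2 - λ/2 + 2): discriminant -31/4, complex-conjugate roots (1/4) + ((1/4)*sqrt(31))*i and (1/4) - ((1/4)*sqrt(31))*i; poles of order 1, moduli sqrt(2) and sqrt(2).
The radius of convergence is the smallest modulus among the singular points: sqrt(2).
The factor λ**2 - λ/2 + 2 splits as (λ - a)(λ - a') with a = (1/4) - ((1/4)*sqrt(31))*i, a' = (1/4) + ((1/4)*sqrt(31))*i. At the order-1 pole a set g(λ) = (λ - a)*f(λ) = [(9*λ/32 - 17/2)/(λ - 4)] / (λ - a').
Simple pole: residue = g(a) at a = (1/4) - ((1/4)*sqrt(31))*i, which is (59/256) + ((1029/7936)*sqrt(31))*i.
The factor λ**2 - λ/2 + 2 splits as (λ - a)(λ - a') with a = (1/4) + ((1/4)*sqrt(31))*i, a' = (1/4) - ((1/4)*sqrt(31))*i. At the order-1 pole a set g(λ) = (λ - a)*f(λ) = [(9*λ/32 - 17/2)/(λ - 4)] / (λ - a').
Simple pole: residue = g(a) at a = (1/4) + ((1/4)*sqrt(31))*i, which is (59/256) - ((1029/7936)*sqrt(31))*i.
At the order-1 pole 4 set g(λ) = (λ - (4))*f(λ) = (9*λ/32 - 17/2)/(λ**2 - λ/2 + 2).
Simple pole: residue = g(a) at a = 4, which is -59/128.
List the singular points by increasing real part (a conjugate pair: the negative imaginary part first).

Radius of convergence at 0: sqrt(2).
At (1/4) - ((1/4)*sqrt(31))*i: a pole of order 1; residue (59/256) + ((1029/7936)*sqrt(31))*i.
At (1/4) + ((1/4)*sqrt(31))*i: a pole of order 1; residue (59/256) - ((1029/7936)*sqrt(31))*i.
At 4: a pole of order 1; residue -59/128.


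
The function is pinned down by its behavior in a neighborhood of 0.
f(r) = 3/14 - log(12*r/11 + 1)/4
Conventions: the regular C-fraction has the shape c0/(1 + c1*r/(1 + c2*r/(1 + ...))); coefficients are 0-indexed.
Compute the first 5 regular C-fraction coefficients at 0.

The regular C-fraction coefficients are [3/14, 14/11, -8/11, -3/22, 15/22].

Taylor coefficients (expand at 0): a_0 = 3/14, a_1 = -3/11, a_2 = 18/121, a_3 = -144/1331, a_4 = 1296/14641.
c0 = a_0 = 3/14. Peel one level at a time: if S = 1 + c*r/S' with S'(0) = 1, then c is the r-coefficient of S and S' = c*r/(S - 1).
S_1 = c0/f = 1 + (14/11)*r + (112/121)*r^2 + ...; c1 = 14/11.
S_2 = c1*r/(S_1 - 1) = 1 + (-8/11)*r + (-12/121)*r^2 + ...; c2 = -8/11.
S_3 = c2*r/(S_2 - 1) = 1 + (-3/22)*r + (45/484)*r^2 + ...; c3 = -3/22.
S_4 = c3*r/(S_3 - 1) = 1 + (15/22)*r + ...; c4 = 15/22.


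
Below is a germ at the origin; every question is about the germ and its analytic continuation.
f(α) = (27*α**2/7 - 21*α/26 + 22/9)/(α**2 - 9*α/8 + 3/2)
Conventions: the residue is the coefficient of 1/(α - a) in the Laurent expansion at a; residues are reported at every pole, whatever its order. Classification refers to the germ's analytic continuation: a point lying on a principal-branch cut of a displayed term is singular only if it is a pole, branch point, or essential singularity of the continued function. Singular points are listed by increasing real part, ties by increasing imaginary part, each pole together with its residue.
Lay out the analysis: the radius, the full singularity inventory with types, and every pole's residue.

Denominator factor (α**2 - 9*α/8 + 3/2): discriminant -303/64, complex-conjugate roots (9/16) + ((1/16)*sqrt(303))*i and (9/16) - ((1/16)*sqrt(303))*i; poles of order 1, moduli (1/2)*sqrt(6) and (1/2)*sqrt(6).
The radius of convergence is the smallest modulus among the singular points: (1/2)*sqrt(6).
The factor α**2 - 9*α/8 + 3/2 splits as (α - a)(α - a') with a = (9/16) - ((1/16)*sqrt(303))*i, a' = (9/16) + ((1/16)*sqrt(303))*i. At the order-1 pole a set g(α) = (α - a)*f(α) = [27*α**2/7 - 21*α/26 + 22/9] / (α - a').
Simple pole: residue = g(a) at a = (9/16) - ((1/16)*sqrt(303))*i, which is (2571/1456) - ((142021/3970512)*sqrt(303))*i.
The factor α**2 - 9*α/8 + 3/2 splits as (α - a)(α - a') with a = (9/16) + ((1/16)*sqrt(303))*i, a' = (9/16) - ((1/16)*sqrt(303))*i. At the order-1 pole a set g(α) = (α - a)*f(α) = [27*α**2/7 - 21*α/26 + 22/9] / (α - a').
Simple pole: residue = g(a) at a = (9/16) + ((1/16)*sqrt(303))*i, which is (2571/1456) + ((142021/3970512)*sqrt(303))*i.
List the singular points by increasing real part (a conjugate pair: the negative imaginary part first).

Radius of convergence at 0: (1/2)*sqrt(6).
At (9/16) - ((1/16)*sqrt(303))*i: a pole of order 1; residue (2571/1456) - ((142021/3970512)*sqrt(303))*i.
At (9/16) + ((1/16)*sqrt(303))*i: a pole of order 1; residue (2571/1456) + ((142021/3970512)*sqrt(303))*i.
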